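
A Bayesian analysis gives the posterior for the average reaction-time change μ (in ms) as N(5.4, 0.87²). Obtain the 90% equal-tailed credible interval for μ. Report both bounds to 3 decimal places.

[3.969, 6.831]

The posterior is symmetric, so the 90% equal-tailed interval is μ = 5.4 ± z·0.87 with z = 1.645.
Half-width: 1.645 × 0.87 = 1.431.
5.4 − 1.431 = 3.969; 5.4 + 1.431 = 6.831.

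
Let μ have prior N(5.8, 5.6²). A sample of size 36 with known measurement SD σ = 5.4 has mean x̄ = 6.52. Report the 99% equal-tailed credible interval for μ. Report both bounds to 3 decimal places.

[4.213, 8.791]

Posterior precision = 1/5.6² + 36/5.4² = 0.0319 + 1.2346 = 1.2665, so posterior SD = 0.8886.
Posterior mean = (5.8/5.6² + 36·6.52/5.4²) / 1.2665 = 6.5019.
Interval: 6.5019 ± 2.576 × 0.8886 → [4.213, 8.791].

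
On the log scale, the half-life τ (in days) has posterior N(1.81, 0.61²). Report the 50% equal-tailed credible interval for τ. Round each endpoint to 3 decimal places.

[4.049, 9.221]

On the log scale the 50% interval is 1.81 ± 0.674 × 0.61 = [1.3986, 2.2214].
Exponentiate: [e^1.3986, e^2.2214] = [4.049, 9.221].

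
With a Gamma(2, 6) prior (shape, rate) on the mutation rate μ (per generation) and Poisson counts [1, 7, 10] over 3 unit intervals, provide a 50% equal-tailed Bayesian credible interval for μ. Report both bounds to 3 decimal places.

[1.870, 2.534]

Posterior: Gamma(2+18, 6+3) = Gamma(20, 9) (shape, rate).
Equal-tailed 50% interval: Gamma(20, 9) quantiles at 0.25 and 0.75.
Posterior mean ≈ 2.222, SD ≈ 0.497; a Normal approximation gives roughly [1.887, 2.557].
Exact: lower = 1.870; upper = 2.534.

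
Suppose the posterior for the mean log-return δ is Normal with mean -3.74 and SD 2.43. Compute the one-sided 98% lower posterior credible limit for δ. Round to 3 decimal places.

-8.731

Need L with P(δ ≥ L) = 0.98: L = -3.74 − z_{0.02}·2.43.
z = 2.054; L = -3.74 − 2.054 × 2.43 = -8.731.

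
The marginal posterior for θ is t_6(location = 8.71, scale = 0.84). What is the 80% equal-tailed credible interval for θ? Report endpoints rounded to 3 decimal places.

[7.501, 9.919]

The t_6 distribution is symmetric; the 80% interval is 8.71 ± t·0.84 with t_{0.9,6} = 1.440.
Half-width: 1.440 × 0.84 = 1.209.
8.71 − 1.209 = 7.501; 8.71 + 1.209 = 9.919.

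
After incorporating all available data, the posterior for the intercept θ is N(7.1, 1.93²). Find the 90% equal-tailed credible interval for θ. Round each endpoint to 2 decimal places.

[3.93, 10.27]

The posterior is symmetric, so the 90% equal-tailed interval is θ = 7.1 ± z·1.93 with z = 1.645.
Half-width: 1.645 × 1.93 = 3.17.
7.1 − 3.17 = 3.93; 7.1 + 3.17 = 10.27.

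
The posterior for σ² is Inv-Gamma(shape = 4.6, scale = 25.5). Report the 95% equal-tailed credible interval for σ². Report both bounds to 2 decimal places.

[2.64, 18.16]

Inverse-Gamma(4.6, 25.5) quantiles: F⁻¹(0.025) and F⁻¹(0.975).
Equivalently, 1/σ² ~ Gamma(4.6, rate = 25.5); invert its 0.975 and 0.025 quantiles.
Posterior mean ≈ 7.08, SD ≈ 4.39; a Normal approximation gives roughly [-1.53, 15.69].
Exact: lower = 2.64; upper = 18.16.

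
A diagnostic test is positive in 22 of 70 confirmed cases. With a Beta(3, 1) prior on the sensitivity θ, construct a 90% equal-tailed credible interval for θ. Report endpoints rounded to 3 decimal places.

Posterior: Beta(3+22, 1+48) = Beta(25, 49).
Equal-tailed 90% interval: the 0.05 and 0.95 quantiles of Beta(25, 49).
Posterior mean ≈ 0.338, SD ≈ 0.055; a Normal approximation gives roughly [0.248, 0.428].
Exact: F⁻¹(0.05) = 0.251; F⁻¹(0.95) = 0.430.

[0.251, 0.430]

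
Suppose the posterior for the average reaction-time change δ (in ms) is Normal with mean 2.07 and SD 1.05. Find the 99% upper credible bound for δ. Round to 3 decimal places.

4.513

Need U with P(δ ≤ U) = 0.99: U = 2.07 + z_{0.01}·1.05.
z = 2.326; U = 2.07 + 2.326 × 1.05 = 4.513.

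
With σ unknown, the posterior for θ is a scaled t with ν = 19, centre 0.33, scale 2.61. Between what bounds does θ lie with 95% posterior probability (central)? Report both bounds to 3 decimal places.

[-5.133, 5.793]

The t_19 distribution is symmetric; the 95% interval is 0.33 ± t·2.61 with t_{0.975,19} = 2.093.
Half-width: 2.093 × 2.61 = 5.463.
0.33 − 5.463 = -5.133; 0.33 + 5.463 = 5.793.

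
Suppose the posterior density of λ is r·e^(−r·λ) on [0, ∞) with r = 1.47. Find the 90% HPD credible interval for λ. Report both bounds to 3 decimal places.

The exponential density is strictly decreasing on [0, ∞), so the HPD interval is anchored at 0: [0, q] with P(λ ≤ q) = 0.90.
q = −ln(1 − 0.90) / 1.47 = 2.3026 / 1.47 = 1.566.

[0.000, 1.566]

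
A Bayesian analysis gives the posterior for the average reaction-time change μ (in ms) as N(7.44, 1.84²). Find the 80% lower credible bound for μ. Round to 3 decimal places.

5.891

Need L with P(μ ≥ L) = 0.80: L = 7.44 − z_{0.2}·1.84.
z = 0.842; L = 7.44 − 0.842 × 1.84 = 5.891.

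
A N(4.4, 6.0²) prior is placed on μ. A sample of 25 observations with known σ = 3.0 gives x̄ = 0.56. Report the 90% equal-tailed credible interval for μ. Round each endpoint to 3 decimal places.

Posterior precision = 1/6.0² + 25/3.0² = 0.0278 + 2.7778 = 2.8056, so posterior SD = 0.5970.
Posterior mean = (4.4/6.0² + 25·0.56/3.0²) / 2.8056 = 0.5980.
Interval: 0.5980 ± 1.645 × 0.5970 → [-0.384, 1.580].

[-0.384, 1.580]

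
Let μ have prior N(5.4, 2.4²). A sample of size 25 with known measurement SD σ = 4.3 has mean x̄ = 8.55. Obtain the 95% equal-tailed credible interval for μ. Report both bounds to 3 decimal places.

[6.605, 9.778]

Posterior precision = 1/2.4² + 25/4.3² = 0.1736 + 1.3521 = 1.5257, so posterior SD = 0.8096.
Posterior mean = (5.4/2.4² + 25·8.55/4.3²) / 1.5257 = 8.1916.
Interval: 8.1916 ± 1.960 × 0.8096 → [6.605, 9.778].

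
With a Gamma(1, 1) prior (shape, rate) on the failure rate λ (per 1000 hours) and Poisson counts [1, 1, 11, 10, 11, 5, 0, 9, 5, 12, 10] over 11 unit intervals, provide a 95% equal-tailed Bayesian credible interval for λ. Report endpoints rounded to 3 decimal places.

[4.990, 7.834]

Posterior: Gamma(1+75, 1+11) = Gamma(76, 12) (shape, rate).
Equal-tailed 95% interval: Gamma(76, 12) quantiles at 0.025 and 0.975.
Posterior mean ≈ 6.333, SD ≈ 0.726; a Normal approximation gives roughly [4.909, 7.757].
Exact: lower = 4.990; upper = 7.834.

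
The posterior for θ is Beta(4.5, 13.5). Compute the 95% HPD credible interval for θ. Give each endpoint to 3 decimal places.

The posterior is unimodal and skewed, so the HPD interval has equal density at both endpoints and is the shortest 95% interval.
Solving f(0.070) = f(0.445) with F(0.445) − F(0.070) = 0.95 gives [0.070, 0.445].
For comparison, the equal-tailed interval is [0.085, 0.467]; the HPD is narrower and shifted toward the mode.

[0.070, 0.445]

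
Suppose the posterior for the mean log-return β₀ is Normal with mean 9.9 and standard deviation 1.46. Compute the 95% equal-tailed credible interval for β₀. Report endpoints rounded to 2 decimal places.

[7.04, 12.76]

The posterior is symmetric, so the 95% equal-tailed interval is β₀ = 9.9 ± z·1.46 with z = 1.960.
Half-width: 1.960 × 1.46 = 2.86.
9.9 − 2.86 = 7.04; 9.9 + 2.86 = 12.76.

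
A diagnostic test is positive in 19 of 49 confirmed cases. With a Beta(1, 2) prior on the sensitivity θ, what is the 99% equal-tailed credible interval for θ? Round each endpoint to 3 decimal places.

Posterior: Beta(1+19, 2+30) = Beta(20, 32).
Equal-tailed 99% interval: the 0.005 and 0.995 quantiles of Beta(20, 32).
Posterior mean ≈ 0.385, SD ≈ 0.067; a Normal approximation gives roughly [0.212, 0.557].
Exact: F⁻¹(0.005) = 0.224; F⁻¹(0.995) = 0.562.

[0.224, 0.562]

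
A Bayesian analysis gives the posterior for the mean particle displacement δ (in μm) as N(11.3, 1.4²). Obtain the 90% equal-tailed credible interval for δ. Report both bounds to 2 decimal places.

The posterior is symmetric, so the 90% equal-tailed interval is δ = 11.3 ± z·1.4 with z = 1.645.
Half-width: 1.645 × 1.4 = 2.30.
11.3 − 2.30 = 9.00; 11.3 + 2.30 = 13.60.

[9.00, 13.60]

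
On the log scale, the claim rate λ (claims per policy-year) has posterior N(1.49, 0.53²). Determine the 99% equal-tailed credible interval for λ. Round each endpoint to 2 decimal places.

[1.13, 17.38]

On the log scale the 99% interval is 1.49 ± 2.576 × 0.53 = [0.1248, 2.8552].
Exponentiate: [e^0.1248, e^2.8552] = [1.13, 17.38].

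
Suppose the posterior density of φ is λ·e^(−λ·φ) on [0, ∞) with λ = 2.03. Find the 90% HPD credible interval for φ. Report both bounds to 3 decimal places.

[0.000, 1.134]

The exponential density is strictly decreasing on [0, ∞), so the HPD interval is anchored at 0: [0, q] with P(φ ≤ q) = 0.90.
q = −ln(1 − 0.90) / 2.03 = 2.3026 / 2.03 = 1.134.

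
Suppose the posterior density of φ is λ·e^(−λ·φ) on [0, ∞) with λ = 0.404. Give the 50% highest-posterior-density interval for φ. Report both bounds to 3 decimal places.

The exponential density is strictly decreasing on [0, ∞), so the HPD interval is anchored at 0: [0, q] with P(φ ≤ q) = 0.50.
q = −ln(1 − 0.50) / 0.404 = 0.6931 / 0.404 = 1.716.

[0.000, 1.716]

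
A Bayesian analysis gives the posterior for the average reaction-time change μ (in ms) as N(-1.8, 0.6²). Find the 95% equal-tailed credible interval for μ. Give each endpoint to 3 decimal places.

[-2.976, -0.624]

The posterior is symmetric, so the 95% equal-tailed interval is μ = -1.8 ± z·0.6 with z = 1.960.
Half-width: 1.960 × 0.6 = 1.176.
-1.8 − 1.176 = -2.976; -1.8 + 1.176 = -0.624.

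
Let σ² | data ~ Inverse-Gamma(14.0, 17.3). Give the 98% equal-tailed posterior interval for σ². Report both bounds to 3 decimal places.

Inverse-Gamma(14.0, 17.3) quantiles: F⁻¹(0.01) and F⁻¹(0.99).
Equivalently, 1/σ² ~ Gamma(14.0, rate = 17.3); invert its 0.99 and 0.01 quantiles.
Posterior mean ≈ 1.331, SD ≈ 0.384; a Normal approximation gives roughly [0.437, 2.224].
Exact: lower = 0.717; upper = 2.551.

[0.717, 2.551]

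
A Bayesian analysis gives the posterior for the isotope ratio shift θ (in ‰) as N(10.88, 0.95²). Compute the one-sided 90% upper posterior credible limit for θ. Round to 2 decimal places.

12.10

Need U with P(θ ≤ U) = 0.90: U = 10.88 + z_{0.1}·0.95.
z = 1.282; U = 10.88 + 1.282 × 0.95 = 12.10.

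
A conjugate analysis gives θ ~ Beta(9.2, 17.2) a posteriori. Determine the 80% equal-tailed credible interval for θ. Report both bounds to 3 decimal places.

[0.233, 0.469]

Posterior: Beta(9.2, 17.2).
Equal-tailed 80% interval: the 0.1 and 0.9 quantiles of Beta(9.2, 17.2).
Posterior mean ≈ 0.348, SD ≈ 0.091; a Normal approximation gives roughly [0.232, 0.465].
Exact: F⁻¹(0.1) = 0.233; F⁻¹(0.9) = 0.469.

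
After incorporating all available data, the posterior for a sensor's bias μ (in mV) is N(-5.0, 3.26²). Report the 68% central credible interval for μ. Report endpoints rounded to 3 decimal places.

[-8.242, -1.758]

The posterior is symmetric, so the 68% equal-tailed interval is μ = -5.0 ± z·3.26 with z = 0.994.
Half-width: 0.994 × 3.26 = 3.242.
-5.0 − 3.242 = -8.242; -5.0 + 3.242 = -1.758.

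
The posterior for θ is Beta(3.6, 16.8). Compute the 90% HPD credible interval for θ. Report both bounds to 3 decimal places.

The posterior is unimodal and skewed, so the HPD interval has equal density at both endpoints and is the shortest 90% interval.
Solving f(0.045) = f(0.302) with F(0.302) − F(0.045) = 0.90 gives [0.045, 0.302].
For comparison, the equal-tailed interval is [0.061, 0.328]; the HPD is narrower and shifted toward the mode.

[0.045, 0.302]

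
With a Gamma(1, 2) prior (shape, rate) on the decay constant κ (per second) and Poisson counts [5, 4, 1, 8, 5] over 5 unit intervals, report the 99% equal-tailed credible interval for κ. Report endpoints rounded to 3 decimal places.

[1.894, 5.498]

Posterior: Gamma(1+23, 2+5) = Gamma(24, 7) (shape, rate).
Equal-tailed 99% interval: Gamma(24, 7) quantiles at 0.005 and 0.995.
Posterior mean ≈ 3.429, SD ≈ 0.700; a Normal approximation gives roughly [1.626, 5.231].
Exact: lower = 1.894; upper = 5.498.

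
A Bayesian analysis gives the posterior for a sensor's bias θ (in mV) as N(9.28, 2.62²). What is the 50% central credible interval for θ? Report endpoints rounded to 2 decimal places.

[7.51, 11.05]

The posterior is symmetric, so the 50% equal-tailed interval is θ = 9.28 ± z·2.62 with z = 0.674.
Half-width: 0.674 × 2.62 = 1.77.
9.28 − 1.77 = 7.51; 9.28 + 1.77 = 11.05.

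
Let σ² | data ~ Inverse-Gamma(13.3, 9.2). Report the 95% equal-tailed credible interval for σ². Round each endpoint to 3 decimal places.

[0.431, 1.288]

Inverse-Gamma(13.3, 9.2) quantiles: F⁻¹(0.025) and F⁻¹(0.975).
Equivalently, 1/σ² ~ Gamma(13.3, rate = 9.2); invert its 0.975 and 0.025 quantiles.
Posterior mean ≈ 0.748, SD ≈ 0.223; a Normal approximation gives roughly [0.312, 1.184].
Exact: lower = 0.431; upper = 1.288.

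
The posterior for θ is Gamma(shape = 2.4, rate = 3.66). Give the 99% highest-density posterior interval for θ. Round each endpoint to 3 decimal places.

[0.011, 2.017]

The posterior is unimodal and skewed, so the HPD interval has equal density at both endpoints and is the shortest 99% interval.
Solving f(0.011) = f(2.017) with F(2.017) − F(0.011) = 0.99 gives [0.011, 2.017].
For comparison, the equal-tailed interval is [0.050, 2.238]; the HPD is narrower and shifted toward the mode.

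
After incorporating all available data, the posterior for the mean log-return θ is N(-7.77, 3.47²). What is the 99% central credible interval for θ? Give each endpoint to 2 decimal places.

The posterior is symmetric, so the 99% equal-tailed interval is θ = -7.77 ± z·3.47 with z = 2.576.
Half-width: 2.576 × 3.47 = 8.94.
-7.77 − 8.94 = -16.71; -7.77 + 8.94 = 1.17.

[-16.71, 1.17]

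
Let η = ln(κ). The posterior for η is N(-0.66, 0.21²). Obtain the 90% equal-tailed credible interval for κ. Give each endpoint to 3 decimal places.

[0.366, 0.730]

On the log scale the 90% interval is -0.66 ± 1.645 × 0.21 = [-1.0054, -0.3146].
Exponentiate: [e^-1.0054, e^-0.3146] = [0.366, 0.730].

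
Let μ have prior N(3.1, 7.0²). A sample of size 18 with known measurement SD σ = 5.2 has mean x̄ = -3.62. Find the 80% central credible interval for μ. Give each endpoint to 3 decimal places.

[-4.967, -1.873]

Posterior precision = 1/7.0² + 18/5.2² = 0.0204 + 0.6657 = 0.6861, so posterior SD = 1.2073.
Posterior mean = (3.1/7.0² + 18·-3.62/5.2²) / 0.6861 = -3.4201.
Interval: -3.4201 ± 1.282 × 1.2073 → [-4.967, -1.873].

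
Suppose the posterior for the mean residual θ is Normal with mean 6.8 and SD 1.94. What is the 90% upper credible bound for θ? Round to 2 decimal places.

Need U with P(θ ≤ U) = 0.90: U = 6.8 + z_{0.1}·1.94.
z = 1.282; U = 6.8 + 1.282 × 1.94 = 9.29.

9.29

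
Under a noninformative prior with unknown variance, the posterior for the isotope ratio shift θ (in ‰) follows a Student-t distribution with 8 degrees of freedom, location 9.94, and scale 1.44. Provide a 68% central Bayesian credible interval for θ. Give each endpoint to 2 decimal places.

[8.41, 11.47]

The t_8 distribution is symmetric; the 68% interval is 9.94 ± t·1.44 with t_{0.84,8} = 1.060.
Half-width: 1.060 × 1.44 = 1.53.
9.94 − 1.53 = 8.41; 9.94 + 1.53 = 11.47.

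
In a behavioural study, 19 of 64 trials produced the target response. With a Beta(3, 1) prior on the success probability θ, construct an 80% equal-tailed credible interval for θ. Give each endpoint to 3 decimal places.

[0.252, 0.397]

Posterior: Beta(3+19, 1+45) = Beta(22, 46).
Equal-tailed 80% interval: the 0.1 and 0.9 quantiles of Beta(22, 46).
Posterior mean ≈ 0.324, SD ≈ 0.056; a Normal approximation gives roughly [0.251, 0.396].
Exact: F⁻¹(0.1) = 0.252; F⁻¹(0.9) = 0.397.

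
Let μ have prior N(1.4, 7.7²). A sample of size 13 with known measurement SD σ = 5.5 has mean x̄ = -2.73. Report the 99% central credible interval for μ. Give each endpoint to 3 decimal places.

[-6.428, 1.280]

Posterior precision = 1/7.7² + 13/5.5² = 0.0169 + 0.4298 = 0.4466, so posterior SD = 1.4963.
Posterior mean = (1.4/7.7² + 13·-2.73/5.5²) / 0.4466 = -2.5740.
Interval: -2.5740 ± 2.576 × 1.4963 → [-6.428, 1.280].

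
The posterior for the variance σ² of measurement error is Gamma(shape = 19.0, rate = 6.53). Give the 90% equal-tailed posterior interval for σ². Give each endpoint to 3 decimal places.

Posterior: Gamma(shape 19.0, rate 6.53).
Equal-tailed 90% interval: Gamma(19.0, 6.53) quantiles at 0.05 and 0.95.
Posterior mean ≈ 2.910, SD ≈ 0.668; a Normal approximation gives roughly [1.812, 4.008].
Exact: lower = 1.905; upper = 4.088.

[1.905, 4.088]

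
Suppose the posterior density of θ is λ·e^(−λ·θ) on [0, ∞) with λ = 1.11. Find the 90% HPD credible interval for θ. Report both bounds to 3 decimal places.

The exponential density is strictly decreasing on [0, ∞), so the HPD interval is anchored at 0: [0, q] with P(θ ≤ q) = 0.90.
q = −ln(1 − 0.90) / 1.11 = 2.3026 / 1.11 = 2.074.

[0.000, 2.074]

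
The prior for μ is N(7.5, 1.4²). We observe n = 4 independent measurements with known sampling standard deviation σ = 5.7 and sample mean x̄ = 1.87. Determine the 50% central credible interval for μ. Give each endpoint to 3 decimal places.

[5.558, 7.253]

Posterior precision = 1/1.4² + 4/5.7² = 0.5102 + 0.1231 = 0.6333, so posterior SD = 1.2566.
Posterior mean = (7.5/1.4² + 4·1.87/5.7²) / 0.6333 = 6.4055.
Interval: 6.4055 ± 0.674 × 1.2566 → [5.558, 7.253].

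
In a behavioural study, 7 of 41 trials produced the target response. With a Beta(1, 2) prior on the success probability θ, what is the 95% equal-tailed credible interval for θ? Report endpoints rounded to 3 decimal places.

[0.084, 0.307]

Posterior: Beta(1+7, 2+34) = Beta(8, 36).
Equal-tailed 95% interval: the 0.025 and 0.975 quantiles of Beta(8, 36).
Posterior mean ≈ 0.182, SD ≈ 0.057; a Normal approximation gives roughly [0.069, 0.295].
Exact: F⁻¹(0.025) = 0.084; F⁻¹(0.975) = 0.307.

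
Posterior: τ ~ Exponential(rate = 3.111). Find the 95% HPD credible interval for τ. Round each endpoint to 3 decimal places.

[0.000, 0.963]

The exponential density is strictly decreasing on [0, ∞), so the HPD interval is anchored at 0: [0, q] with P(τ ≤ q) = 0.95.
q = −ln(1 − 0.95) / 3.111 = 2.9957 / 3.111 = 0.963.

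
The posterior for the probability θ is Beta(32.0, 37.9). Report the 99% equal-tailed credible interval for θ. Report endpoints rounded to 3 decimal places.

Posterior: Beta(32.0, 37.9).
Equal-tailed 99% interval: the 0.005 and 0.995 quantiles of Beta(32.0, 37.9).
Posterior mean ≈ 0.458, SD ≈ 0.059; a Normal approximation gives roughly [0.305, 0.610].
Exact: F⁻¹(0.005) = 0.310; F⁻¹(0.995) = 0.610.

[0.310, 0.610]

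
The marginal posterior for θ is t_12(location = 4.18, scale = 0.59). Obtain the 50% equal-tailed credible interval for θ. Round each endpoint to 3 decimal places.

[3.770, 4.590]

The t_12 distribution is symmetric; the 50% interval is 4.18 ± t·0.59 with t_{0.75,12} = 0.695.
Half-width: 0.695 × 0.59 = 0.410.
4.18 − 0.410 = 3.770; 4.18 + 0.410 = 4.590.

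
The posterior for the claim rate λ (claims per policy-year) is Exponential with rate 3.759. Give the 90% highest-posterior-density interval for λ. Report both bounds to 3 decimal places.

[0.000, 0.613]

The exponential density is strictly decreasing on [0, ∞), so the HPD interval is anchored at 0: [0, q] with P(λ ≤ q) = 0.90.
q = −ln(1 − 0.90) / 3.759 = 2.3026 / 3.759 = 0.613.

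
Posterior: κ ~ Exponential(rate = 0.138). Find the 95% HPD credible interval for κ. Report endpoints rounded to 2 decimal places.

[0.00, 21.71]

The exponential density is strictly decreasing on [0, ∞), so the HPD interval is anchored at 0: [0, q] with P(κ ≤ q) = 0.95.
q = −ln(1 − 0.95) / 0.138 = 2.9957 / 0.138 = 21.71.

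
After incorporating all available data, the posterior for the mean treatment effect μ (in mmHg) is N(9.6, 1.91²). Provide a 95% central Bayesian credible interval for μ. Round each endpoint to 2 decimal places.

[5.86, 13.34]

The posterior is symmetric, so the 95% equal-tailed interval is μ = 9.6 ± z·1.91 with z = 1.960.
Half-width: 1.960 × 1.91 = 3.74.
9.6 − 3.74 = 5.86; 9.6 + 3.74 = 13.34.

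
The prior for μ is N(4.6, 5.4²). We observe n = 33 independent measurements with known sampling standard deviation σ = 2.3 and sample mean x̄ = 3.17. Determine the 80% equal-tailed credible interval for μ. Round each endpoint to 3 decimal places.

Posterior precision = 1/5.4² + 33/2.3² = 0.0343 + 6.2382 = 6.2725, so posterior SD = 0.3993.
Posterior mean = (4.6/5.4² + 33·3.17/2.3²) / 6.2725 = 3.1778.
Interval: 3.1778 ± 1.282 × 0.3993 → [2.666, 3.690].

[2.666, 3.690]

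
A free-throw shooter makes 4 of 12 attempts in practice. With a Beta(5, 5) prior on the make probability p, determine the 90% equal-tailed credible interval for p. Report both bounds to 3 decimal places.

Posterior: Beta(5+4, 5+8) = Beta(9, 13).
Equal-tailed 90% interval: the 0.05 and 0.95 quantiles of Beta(9, 13).
Posterior mean ≈ 0.409, SD ≈ 0.103; a Normal approximation gives roughly [0.240, 0.578].
Exact: F⁻¹(0.05) = 0.245; F⁻¹(0.95) = 0.583.

[0.245, 0.583]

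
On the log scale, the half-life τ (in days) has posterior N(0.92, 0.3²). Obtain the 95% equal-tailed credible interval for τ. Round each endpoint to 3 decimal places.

[1.394, 4.518]

On the log scale the 95% interval is 0.92 ± 1.960 × 0.3 = [0.3320, 1.5080].
Exponentiate: [e^0.3320, e^1.5080] = [1.394, 4.518].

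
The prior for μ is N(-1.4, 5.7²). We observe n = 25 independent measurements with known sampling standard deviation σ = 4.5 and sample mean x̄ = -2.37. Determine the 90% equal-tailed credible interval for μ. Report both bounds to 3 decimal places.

Posterior precision = 1/5.7² + 25/4.5² = 0.0308 + 1.2346 = 1.2653, so posterior SD = 0.8890.
Posterior mean = (-1.4/5.7² + 25·-2.37/4.5²) / 1.2653 = -2.3464.
Interval: -2.3464 ± 1.645 × 0.8890 → [-3.809, -0.884].

[-3.809, -0.884]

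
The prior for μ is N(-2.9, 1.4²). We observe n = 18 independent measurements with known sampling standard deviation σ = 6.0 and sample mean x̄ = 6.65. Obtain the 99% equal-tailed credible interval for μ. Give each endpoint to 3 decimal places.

Posterior precision = 1/1.4² + 18/6.0² = 0.5102 + 0.5000 = 1.0102, so posterior SD = 0.9949.
Posterior mean = (-2.9/1.4² + 18·6.65/6.0²) / 1.0102 = 1.8268.
Interval: 1.8268 ± 2.576 × 0.9949 → [-0.736, 4.390].

[-0.736, 4.390]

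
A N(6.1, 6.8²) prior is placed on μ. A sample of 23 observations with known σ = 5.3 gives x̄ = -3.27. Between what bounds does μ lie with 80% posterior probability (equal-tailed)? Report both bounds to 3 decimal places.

Posterior precision = 1/6.8² + 23/5.3² = 0.0216 + 0.8188 = 0.8404, so posterior SD = 1.0908.
Posterior mean = (6.1/6.8² + 23·-3.27/5.3²) / 0.8404 = -3.0289.
Interval: -3.0289 ± 1.282 × 1.0908 → [-4.427, -1.631].

[-4.427, -1.631]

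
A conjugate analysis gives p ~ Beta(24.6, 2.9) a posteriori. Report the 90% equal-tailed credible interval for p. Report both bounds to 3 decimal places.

Posterior: Beta(24.6, 2.9).
Equal-tailed 90% interval: the 0.05 and 0.95 quantiles of Beta(24.6, 2.9).
Posterior mean ≈ 0.895, SD ≈ 0.058; a Normal approximation gives roughly [0.800, 0.989].
Exact: F⁻¹(0.05) = 0.786; F⁻¹(0.95) = 0.970.

[0.786, 0.970]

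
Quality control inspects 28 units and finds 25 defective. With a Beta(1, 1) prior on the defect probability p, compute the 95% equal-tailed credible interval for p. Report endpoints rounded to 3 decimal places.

Posterior: Beta(1+25, 1+3) = Beta(26, 4).
Equal-tailed 95% interval: the 0.025 and 0.975 quantiles of Beta(26, 4).
Posterior mean ≈ 0.867, SD ≈ 0.061; a Normal approximation gives roughly [0.747, 0.986].
Exact: F⁻¹(0.025) = 0.726; F⁻¹(0.975) = 0.961.

[0.726, 0.961]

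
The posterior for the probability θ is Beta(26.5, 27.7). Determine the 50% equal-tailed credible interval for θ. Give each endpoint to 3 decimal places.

Posterior: Beta(26.5, 27.7).
Equal-tailed 50% interval: the 0.25 and 0.75 quantiles of Beta(26.5, 27.7).
Posterior mean ≈ 0.489, SD ≈ 0.067; a Normal approximation gives roughly [0.444, 0.534].
Exact: F⁻¹(0.25) = 0.443; F⁻¹(0.75) = 0.535.

[0.443, 0.535]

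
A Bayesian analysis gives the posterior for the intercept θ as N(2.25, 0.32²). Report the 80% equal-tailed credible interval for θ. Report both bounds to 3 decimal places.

The posterior is symmetric, so the 80% equal-tailed interval is θ = 2.25 ± z·0.32 with z = 1.282.
Half-width: 1.282 × 0.32 = 0.410.
2.25 − 0.410 = 1.840; 2.25 + 0.410 = 2.660.

[1.840, 2.660]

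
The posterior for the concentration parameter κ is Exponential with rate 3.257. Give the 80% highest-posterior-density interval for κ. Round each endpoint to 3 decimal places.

[0.000, 0.494]

The exponential density is strictly decreasing on [0, ∞), so the HPD interval is anchored at 0: [0, q] with P(κ ≤ q) = 0.80.
q = −ln(1 − 0.80) / 3.257 = 1.6094 / 3.257 = 0.494.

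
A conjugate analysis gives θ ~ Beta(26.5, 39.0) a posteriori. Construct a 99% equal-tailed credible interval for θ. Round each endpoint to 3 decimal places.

[0.257, 0.563]

Posterior: Beta(26.5, 39.0).
Equal-tailed 99% interval: the 0.005 and 0.995 quantiles of Beta(26.5, 39.0).
Posterior mean ≈ 0.405, SD ≈ 0.060; a Normal approximation gives roughly [0.250, 0.560].
Exact: F⁻¹(0.005) = 0.257; F⁻¹(0.995) = 0.563.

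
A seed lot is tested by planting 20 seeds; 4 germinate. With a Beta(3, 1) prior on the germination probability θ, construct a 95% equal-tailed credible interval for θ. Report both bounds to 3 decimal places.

[0.132, 0.484]

Posterior: Beta(3+4, 1+16) = Beta(7, 17).
Equal-tailed 95% interval: the 0.025 and 0.975 quantiles of Beta(7, 17).
Posterior mean ≈ 0.292, SD ≈ 0.091; a Normal approximation gives roughly [0.113, 0.470].
Exact: F⁻¹(0.025) = 0.132; F⁻¹(0.975) = 0.484.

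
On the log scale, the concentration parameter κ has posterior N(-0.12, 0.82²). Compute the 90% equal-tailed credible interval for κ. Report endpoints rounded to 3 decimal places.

On the log scale the 90% interval is -0.12 ± 1.645 × 0.82 = [-1.4688, 1.2288].
Exponentiate: [e^-1.4688, e^1.2288] = [0.230, 3.417].

[0.230, 3.417]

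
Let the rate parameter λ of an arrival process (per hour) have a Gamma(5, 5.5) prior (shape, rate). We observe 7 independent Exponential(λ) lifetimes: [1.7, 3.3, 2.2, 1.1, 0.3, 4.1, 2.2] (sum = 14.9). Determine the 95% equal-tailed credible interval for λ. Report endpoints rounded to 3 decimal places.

Posterior: Gamma(5+7, 5.5+14.9) = Gamma(12, 20.4) (shape, rate).
Equal-tailed 95% interval: Gamma(12, 20.4) quantiles at 0.025 and 0.975.
Posterior mean ≈ 0.588, SD ≈ 0.170; a Normal approximation gives roughly [0.255, 0.921].
Exact: lower = 0.304; upper = 0.965.

[0.304, 0.965]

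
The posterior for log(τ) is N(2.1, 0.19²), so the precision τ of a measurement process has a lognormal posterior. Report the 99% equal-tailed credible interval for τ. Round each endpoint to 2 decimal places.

On the log scale the 99% interval is 2.1 ± 2.576 × 0.19 = [1.6106, 2.5894].
Exponentiate: [e^1.6106, e^2.5894] = [5.01, 13.32].

[5.01, 13.32]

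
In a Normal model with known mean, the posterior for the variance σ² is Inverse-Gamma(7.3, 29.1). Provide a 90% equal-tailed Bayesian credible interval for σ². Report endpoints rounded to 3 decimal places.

[2.378, 8.334]

Inverse-Gamma(7.3, 29.1) quantiles: F⁻¹(0.05) and F⁻¹(0.95).
Equivalently, 1/σ² ~ Gamma(7.3, rate = 29.1); invert its 0.95 and 0.05 quantiles.
Posterior mean ≈ 4.619, SD ≈ 2.006; a Normal approximation gives roughly [1.319, 7.919].
Exact: lower = 2.378; upper = 8.334.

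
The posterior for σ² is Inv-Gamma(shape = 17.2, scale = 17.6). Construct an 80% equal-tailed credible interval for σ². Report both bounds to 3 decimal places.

Inverse-Gamma(17.2, 17.6) quantiles: F⁻¹(0.1) and F⁻¹(0.9).
Equivalently, 1/σ² ~ Gamma(17.2, rate = 17.6); invert its 0.9 and 0.1 quantiles.
Posterior mean ≈ 1.086, SD ≈ 0.279; a Normal approximation gives roughly [0.729, 1.444].
Exact: lower = 0.776; upper = 1.449.

[0.776, 1.449]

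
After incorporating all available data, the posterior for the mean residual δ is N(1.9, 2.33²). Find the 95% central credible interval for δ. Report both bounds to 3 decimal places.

The posterior is symmetric, so the 95% equal-tailed interval is δ = 1.9 ± z·2.33 with z = 1.960.
Half-width: 1.960 × 2.33 = 4.567.
1.9 − 4.567 = -2.667; 1.9 + 4.567 = 6.467.

[-2.667, 6.467]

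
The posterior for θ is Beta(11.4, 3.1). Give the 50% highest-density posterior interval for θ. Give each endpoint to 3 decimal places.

[0.756, 0.893]

The posterior is unimodal and skewed, so the HPD interval has equal density at both endpoints and is the shortest 50% interval.
Solving f(0.756) = f(0.893) with F(0.893) − F(0.756) = 0.50 gives [0.756, 0.893].
For comparison, the equal-tailed interval is [0.722, 0.865]; the HPD is narrower and shifted toward the mode.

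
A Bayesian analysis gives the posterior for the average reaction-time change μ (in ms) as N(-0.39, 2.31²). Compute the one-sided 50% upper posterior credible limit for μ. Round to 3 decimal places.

Need U with P(μ ≤ U) = 0.50: U = -0.39 + z_{0.5}·2.31.
z = 0.000; U = -0.39 + 0.000 × 2.31 = -0.390.

-0.390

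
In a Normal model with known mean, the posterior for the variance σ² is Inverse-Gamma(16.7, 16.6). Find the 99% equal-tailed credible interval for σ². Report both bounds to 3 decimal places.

[0.571, 2.064]

Inverse-Gamma(16.7, 16.6) quantiles: F⁻¹(0.005) and F⁻¹(0.995).
Equivalently, 1/σ² ~ Gamma(16.7, rate = 16.6); invert its 0.995 and 0.005 quantiles.
Posterior mean ≈ 1.057, SD ≈ 0.276; a Normal approximation gives roughly [0.347, 1.768].
Exact: lower = 0.571; upper = 2.064.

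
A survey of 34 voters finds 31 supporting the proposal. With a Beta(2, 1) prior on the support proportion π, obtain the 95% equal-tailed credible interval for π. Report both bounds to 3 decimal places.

[0.775, 0.969]

Posterior: Beta(2+31, 1+3) = Beta(33, 4).
Equal-tailed 95% interval: the 0.025 and 0.975 quantiles of Beta(33, 4).
Posterior mean ≈ 0.892, SD ≈ 0.050; a Normal approximation gives roughly [0.793, 0.991].
Exact: F⁻¹(0.025) = 0.775; F⁻¹(0.975) = 0.969.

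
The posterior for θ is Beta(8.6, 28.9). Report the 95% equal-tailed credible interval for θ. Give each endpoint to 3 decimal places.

[0.111, 0.374]

Posterior: Beta(8.6, 28.9).
Equal-tailed 95% interval: the 0.025 and 0.975 quantiles of Beta(8.6, 28.9).
Posterior mean ≈ 0.229, SD ≈ 0.068; a Normal approximation gives roughly [0.097, 0.362].
Exact: F⁻¹(0.025) = 0.111; F⁻¹(0.975) = 0.374.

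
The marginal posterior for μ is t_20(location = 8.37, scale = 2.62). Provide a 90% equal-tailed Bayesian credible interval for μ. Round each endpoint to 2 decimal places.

The t_20 distribution is symmetric; the 90% interval is 8.37 ± t·2.62 with t_{0.95,20} = 1.725.
Half-width: 1.725 × 2.62 = 4.52.
8.37 − 4.52 = 3.85; 8.37 + 4.52 = 12.89.

[3.85, 12.89]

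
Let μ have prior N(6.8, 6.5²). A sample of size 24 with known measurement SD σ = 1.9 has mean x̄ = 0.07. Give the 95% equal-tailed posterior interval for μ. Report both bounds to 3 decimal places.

[-0.665, 0.853]

Posterior precision = 1/6.5² + 24/1.9² = 0.0237 + 6.6482 = 6.6719, so posterior SD = 0.3871.
Posterior mean = (6.8/6.5² + 24·0.07/1.9²) / 6.6719 = 0.0939.
Interval: 0.0939 ± 1.960 × 0.3871 → [-0.665, 0.853].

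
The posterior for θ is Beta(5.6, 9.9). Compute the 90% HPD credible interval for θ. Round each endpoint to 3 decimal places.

[0.166, 0.552]

The posterior is unimodal and skewed, so the HPD interval has equal density at both endpoints and is the shortest 90% interval.
Solving f(0.166) = f(0.552) with F(0.552) − F(0.166) = 0.90 gives [0.166, 0.552].
For comparison, the equal-tailed interval is [0.177, 0.566]; the HPD is narrower and shifted toward the mode.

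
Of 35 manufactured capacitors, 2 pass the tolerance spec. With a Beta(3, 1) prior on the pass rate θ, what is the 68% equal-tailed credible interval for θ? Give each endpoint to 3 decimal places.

Posterior: Beta(3+2, 1+33) = Beta(5, 34).
Equal-tailed 68% interval: the 0.16 and 0.84 quantiles of Beta(5, 34).
Posterior mean ≈ 0.128, SD ≈ 0.053; a Normal approximation gives roughly [0.076, 0.181].
Exact: F⁻¹(0.16) = 0.076; F⁻¹(0.84) = 0.180.

[0.076, 0.180]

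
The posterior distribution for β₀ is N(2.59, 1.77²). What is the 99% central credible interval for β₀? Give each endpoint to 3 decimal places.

[-1.969, 7.149]

The posterior is symmetric, so the 99% equal-tailed interval is β₀ = 2.59 ± z·1.77 with z = 2.576.
Half-width: 2.576 × 1.77 = 4.559.
2.59 − 4.559 = -1.969; 2.59 + 4.559 = 7.149.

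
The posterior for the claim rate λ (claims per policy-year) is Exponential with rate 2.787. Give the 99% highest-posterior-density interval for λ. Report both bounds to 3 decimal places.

[0.000, 1.652]

The exponential density is strictly decreasing on [0, ∞), so the HPD interval is anchored at 0: [0, q] with P(λ ≤ q) = 0.99.
q = −ln(1 − 0.99) / 2.787 = 4.6052 / 2.787 = 1.652.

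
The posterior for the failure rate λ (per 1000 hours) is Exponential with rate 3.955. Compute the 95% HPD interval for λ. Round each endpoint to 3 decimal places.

[0.000, 0.757]

The exponential density is strictly decreasing on [0, ∞), so the HPD interval is anchored at 0: [0, q] with P(λ ≤ q) = 0.95.
q = −ln(1 − 0.95) / 3.955 = 2.9957 / 3.955 = 0.757.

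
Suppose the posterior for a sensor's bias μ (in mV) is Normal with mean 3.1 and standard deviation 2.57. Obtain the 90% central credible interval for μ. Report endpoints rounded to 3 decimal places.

[-1.127, 7.327]

The posterior is symmetric, so the 90% equal-tailed interval is μ = 3.1 ± z·2.57 with z = 1.645.
Half-width: 1.645 × 2.57 = 4.227.
3.1 − 4.227 = -1.127; 3.1 + 4.227 = 7.327.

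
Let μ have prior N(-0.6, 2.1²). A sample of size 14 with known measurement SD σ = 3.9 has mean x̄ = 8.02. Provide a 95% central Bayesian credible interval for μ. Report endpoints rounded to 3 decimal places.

[4.486, 8.146]

Posterior precision = 1/2.1² + 14/3.9² = 0.2268 + 0.9204 = 1.1472, so posterior SD = 0.9336.
Posterior mean = (-0.6/2.1² + 14·8.02/3.9²) / 1.1472 = 6.3162.
Interval: 6.3162 ± 1.960 × 0.9336 → [4.486, 8.146].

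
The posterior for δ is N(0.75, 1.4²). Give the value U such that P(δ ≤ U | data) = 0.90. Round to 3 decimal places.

2.544

Need U with P(δ ≤ U) = 0.90: U = 0.75 + z_{0.1}·1.4.
z = 1.282; U = 0.75 + 1.282 × 1.4 = 2.544.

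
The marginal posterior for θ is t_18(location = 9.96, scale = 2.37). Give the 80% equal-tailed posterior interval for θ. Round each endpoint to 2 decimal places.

[6.81, 13.11]

The t_18 distribution is symmetric; the 80% interval is 9.96 ± t·2.37 with t_{0.9,18} = 1.330.
Half-width: 1.330 × 2.37 = 3.15.
9.96 − 3.15 = 6.81; 9.96 + 3.15 = 13.11.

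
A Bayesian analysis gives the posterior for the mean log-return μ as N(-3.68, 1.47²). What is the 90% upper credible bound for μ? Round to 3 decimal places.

Need U with P(μ ≤ U) = 0.90: U = -3.68 + z_{0.1}·1.47.
z = 1.282; U = -3.68 + 1.282 × 1.47 = -1.796.

-1.796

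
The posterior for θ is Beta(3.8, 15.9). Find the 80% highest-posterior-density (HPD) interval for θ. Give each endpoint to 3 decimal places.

The posterior is unimodal and skewed, so the HPD interval has equal density at both endpoints and is the shortest 80% interval.
Solving f(0.071) = f(0.285) with F(0.285) − F(0.071) = 0.80 gives [0.071, 0.285].
For comparison, the equal-tailed interval is [0.089, 0.311]; the HPD is narrower and shifted toward the mode.

[0.071, 0.285]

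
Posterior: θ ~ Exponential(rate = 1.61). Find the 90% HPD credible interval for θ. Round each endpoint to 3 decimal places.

The exponential density is strictly decreasing on [0, ∞), so the HPD interval is anchored at 0: [0, q] with P(θ ≤ q) = 0.90.
q = −ln(1 − 0.90) / 1.61 = 2.3026 / 1.61 = 1.430.

[0.000, 1.430]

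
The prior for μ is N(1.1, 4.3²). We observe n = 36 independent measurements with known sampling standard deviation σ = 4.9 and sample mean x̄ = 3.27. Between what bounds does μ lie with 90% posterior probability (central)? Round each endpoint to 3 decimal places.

[1.875, 4.514]

Posterior precision = 1/4.3² + 36/4.9² = 0.0541 + 1.4994 = 1.5535, so posterior SD = 0.8023.
Posterior mean = (1.1/4.3² + 36·3.27/4.9²) / 1.5535 = 3.1945.
Interval: 3.1945 ± 1.645 × 0.8023 → [1.875, 4.514].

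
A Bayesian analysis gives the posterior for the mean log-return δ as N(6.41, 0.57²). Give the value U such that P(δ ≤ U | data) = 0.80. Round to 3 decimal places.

Need U with P(δ ≤ U) = 0.80: U = 6.41 + z_{0.2}·0.57.
z = 0.842; U = 6.41 + 0.842 × 0.57 = 6.890.

6.890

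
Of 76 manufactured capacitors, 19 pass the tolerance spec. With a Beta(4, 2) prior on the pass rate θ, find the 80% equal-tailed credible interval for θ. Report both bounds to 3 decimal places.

Posterior: Beta(4+19, 2+57) = Beta(23, 59).
Equal-tailed 80% interval: the 0.1 and 0.9 quantiles of Beta(23, 59).
Posterior mean ≈ 0.280, SD ≈ 0.049; a Normal approximation gives roughly [0.217, 0.344].
Exact: F⁻¹(0.1) = 0.218; F⁻¹(0.9) = 0.345.

[0.218, 0.345]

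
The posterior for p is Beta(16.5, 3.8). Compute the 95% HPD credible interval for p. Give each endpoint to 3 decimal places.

The posterior is unimodal and skewed, so the HPD interval has equal density at both endpoints and is the shortest 95% interval.
Solving f(0.647) = f(0.960) with F(0.960) − F(0.647) = 0.95 gives [0.647, 0.960].
For comparison, the equal-tailed interval is [0.622, 0.946]; the HPD is narrower and shifted toward the mode.

[0.647, 0.960]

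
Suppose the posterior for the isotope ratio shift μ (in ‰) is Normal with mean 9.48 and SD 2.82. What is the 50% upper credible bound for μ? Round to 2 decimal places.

Need U with P(μ ≤ U) = 0.50: U = 9.48 + z_{0.5}·2.82.
z = 0.000; U = 9.48 + 0.000 × 2.82 = 9.48.

9.48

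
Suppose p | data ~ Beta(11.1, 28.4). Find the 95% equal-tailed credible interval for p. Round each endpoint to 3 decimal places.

Posterior: Beta(11.1, 28.4).
Equal-tailed 95% interval: the 0.025 and 0.975 quantiles of Beta(11.1, 28.4).
Posterior mean ≈ 0.281, SD ≈ 0.071; a Normal approximation gives roughly [0.143, 0.419].
Exact: F⁻¹(0.025) = 0.154; F⁻¹(0.975) = 0.429.

[0.154, 0.429]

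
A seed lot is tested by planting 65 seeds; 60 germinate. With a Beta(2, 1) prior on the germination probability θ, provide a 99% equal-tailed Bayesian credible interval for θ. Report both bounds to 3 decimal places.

[0.803, 0.976]

Posterior: Beta(2+60, 1+5) = Beta(62, 6).
Equal-tailed 99% interval: the 0.005 and 0.995 quantiles of Beta(62, 6).
Posterior mean ≈ 0.912, SD ≈ 0.034; a Normal approximation gives roughly [0.824, 1.000].
Exact: F⁻¹(0.005) = 0.803; F⁻¹(0.995) = 0.976.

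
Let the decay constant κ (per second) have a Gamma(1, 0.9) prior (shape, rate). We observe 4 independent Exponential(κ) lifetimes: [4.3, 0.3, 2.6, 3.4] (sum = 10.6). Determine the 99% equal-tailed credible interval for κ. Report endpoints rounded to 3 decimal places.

[0.094, 1.095]

Posterior: Gamma(1+4, 0.9+10.6) = Gamma(5, 11.5) (shape, rate).
Equal-tailed 99% interval: Gamma(5, 11.5) quantiles at 0.005 and 0.995.
Posterior mean ≈ 0.435, SD ≈ 0.194; a Normal approximation gives roughly [-0.066, 0.936].
Exact: lower = 0.094; upper = 1.095.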